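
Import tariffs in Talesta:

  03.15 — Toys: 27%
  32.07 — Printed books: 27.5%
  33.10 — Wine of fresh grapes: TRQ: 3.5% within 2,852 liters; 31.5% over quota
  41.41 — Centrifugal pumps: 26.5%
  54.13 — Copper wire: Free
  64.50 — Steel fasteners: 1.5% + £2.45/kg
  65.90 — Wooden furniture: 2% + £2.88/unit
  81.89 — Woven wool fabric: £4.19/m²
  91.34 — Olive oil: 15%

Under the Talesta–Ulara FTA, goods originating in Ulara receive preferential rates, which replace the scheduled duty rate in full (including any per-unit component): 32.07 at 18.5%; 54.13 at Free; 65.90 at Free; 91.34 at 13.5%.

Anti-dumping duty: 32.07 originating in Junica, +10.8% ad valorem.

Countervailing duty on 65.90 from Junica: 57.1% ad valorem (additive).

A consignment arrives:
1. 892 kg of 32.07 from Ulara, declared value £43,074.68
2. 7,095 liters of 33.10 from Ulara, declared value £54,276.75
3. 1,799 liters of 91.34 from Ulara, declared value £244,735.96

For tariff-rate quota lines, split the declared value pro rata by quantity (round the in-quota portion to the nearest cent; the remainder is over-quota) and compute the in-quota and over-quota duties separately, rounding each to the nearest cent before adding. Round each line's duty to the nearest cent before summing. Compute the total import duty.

£51,996.36

Line 1 (32.07, Ulara, 892 kg, £43,074.68):
Base rate for 32.07 is 27.5%.
Origin Ulara qualifies under the Talesta–Ulara agreement and 32.07 is covered: preferential rate 18.5% applies instead.
The additional-duty order on 32.07 targets Junica, not Ulara; it does not apply.
Duty = £43,074.68 × 18.5% = £7,968.82.
Line 2 (33.10, Ulara, 7,095 liters, £54,276.75):
Code 33.10 is under a tariff-rate quota (threshold 2,852 liters). In-quota: 2,852 liters at 3.5%; over-quota: 4,243 liters at 31.5%.
Pro-rata value split: in-quota = £54,276.75 × 2,852/7,095 = £21,817.80; over-quota = £54,276.75 − £21,817.80 = £32,458.95.
In-quota duty = £21,817.80 × 3.5% = £763.62. Over-quota duty = £32,458.95 × 31.5% = £10,224.57.
Line duty = £763.62 + £10,224.57 = £10,988.19.
Line 3 (91.34, Ulara, 1,799 liters, £244,735.96):
Base rate for 91.34 is 15%.
Origin Ulara qualifies under the Talesta–Ulara agreement and 91.34 is covered: preferential rate 13.5% applies instead.
Duty = £244,735.96 × 13.5% = £33,039.35.
Total = £7,968.82 + £10,988.19 + £33,039.35 = £51,996.36.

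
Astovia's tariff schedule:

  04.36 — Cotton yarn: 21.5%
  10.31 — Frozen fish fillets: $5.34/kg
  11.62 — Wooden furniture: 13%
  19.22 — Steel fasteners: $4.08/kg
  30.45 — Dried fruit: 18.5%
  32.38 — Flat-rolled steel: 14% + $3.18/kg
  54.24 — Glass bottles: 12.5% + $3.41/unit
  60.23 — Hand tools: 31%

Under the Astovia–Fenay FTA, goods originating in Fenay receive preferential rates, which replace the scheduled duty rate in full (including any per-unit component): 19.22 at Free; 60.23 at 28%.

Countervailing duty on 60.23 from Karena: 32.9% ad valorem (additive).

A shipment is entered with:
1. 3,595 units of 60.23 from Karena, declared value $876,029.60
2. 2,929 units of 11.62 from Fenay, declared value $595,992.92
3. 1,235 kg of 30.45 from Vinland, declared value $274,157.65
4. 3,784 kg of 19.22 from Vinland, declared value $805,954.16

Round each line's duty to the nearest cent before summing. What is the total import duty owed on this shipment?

Line 1 (60.23, Karena, 3,595 units, $876,029.60):
Base rate for 60.23 is 31%.
60.23 has an FTA preferential rate, but origin Karena is not Fenay; base rate stands.
Additional duty on 60.23 from Karena: +32.9%. Applied ad valorem rate: 31% + 32.9% = 63.9%.
Duty = $876,029.60 × 63.9% = $559,782.91.
Line 2 (11.62, Fenay, 2,929 units, $595,992.92):
Base rate for 11.62 is 13%.
Origin Fenay is the FTA partner but 11.62 is not on the preference list; base rate stands.
Duty = $595,992.92 × 13% = $77,479.08.
Line 3 (30.45, Vinland, 1,235 kg, $274,157.65):
Base rate for 30.45 is 18.5%.
Duty = $274,157.65 × 18.5% = $50,719.17.
Line 4 (19.22, Vinland, 3,784 kg, $805,954.16):
Base rate for 19.22 is $4.08/kg.
19.22 has an FTA preferential rate, but origin Vinland is not Fenay; base rate stands.
Duty = 3,784 × $4.08 = $15,438.72.
Total = $559,782.91 + $77,479.08 + $50,719.17 + $15,438.72 = $703,419.88.

$703,419.88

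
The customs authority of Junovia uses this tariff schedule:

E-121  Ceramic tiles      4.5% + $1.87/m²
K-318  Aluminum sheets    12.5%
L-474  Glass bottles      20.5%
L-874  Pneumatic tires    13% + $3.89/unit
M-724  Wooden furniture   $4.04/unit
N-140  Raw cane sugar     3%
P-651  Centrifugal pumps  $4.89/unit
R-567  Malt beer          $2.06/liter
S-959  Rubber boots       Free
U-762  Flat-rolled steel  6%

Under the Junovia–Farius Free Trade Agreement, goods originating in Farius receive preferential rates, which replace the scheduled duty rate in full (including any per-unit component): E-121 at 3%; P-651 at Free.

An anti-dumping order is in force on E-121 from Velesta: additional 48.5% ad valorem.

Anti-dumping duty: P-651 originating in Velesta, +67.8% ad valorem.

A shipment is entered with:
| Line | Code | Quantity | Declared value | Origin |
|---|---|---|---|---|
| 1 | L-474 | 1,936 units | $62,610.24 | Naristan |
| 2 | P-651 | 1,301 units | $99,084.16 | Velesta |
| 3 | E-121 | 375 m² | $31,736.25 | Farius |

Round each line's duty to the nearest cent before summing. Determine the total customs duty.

$87,328.14

Line 1 (L-474, Naristan, 1,936 units, $62,610.24):
Base rate for L-474 is 20.5%.
Duty = $62,610.24 × 20.5% = $12,835.10.
Line 2 (P-651, Velesta, 1,301 units, $99,084.16):
Base rate for P-651 is $4.89/unit.
P-651 has an FTA preferential rate, but origin Velesta is not Farius; base rate stands.
Additional duty on P-651 from Velesta: +67.8% ad valorem. Applied ad valorem rate = 67.8%.
Duty = $99,084.16 × 67.8% + 1,301 × $4.89 = $73,540.95.
Line 3 (E-121, Farius, 375 m², $31,736.25):
Base rate for E-121 is 4.5% + $1.87/m².
Origin Farius qualifies under the Junovia–Farius agreement and E-121 is covered: preferential rate 3% applies instead.
The additional-duty order on E-121 targets Velesta, not Farius; it does not apply.
Duty = $31,736.25 × 3% = $952.09.
Total = $12,835.10 + $73,540.95 + $952.09 = $87,328.14.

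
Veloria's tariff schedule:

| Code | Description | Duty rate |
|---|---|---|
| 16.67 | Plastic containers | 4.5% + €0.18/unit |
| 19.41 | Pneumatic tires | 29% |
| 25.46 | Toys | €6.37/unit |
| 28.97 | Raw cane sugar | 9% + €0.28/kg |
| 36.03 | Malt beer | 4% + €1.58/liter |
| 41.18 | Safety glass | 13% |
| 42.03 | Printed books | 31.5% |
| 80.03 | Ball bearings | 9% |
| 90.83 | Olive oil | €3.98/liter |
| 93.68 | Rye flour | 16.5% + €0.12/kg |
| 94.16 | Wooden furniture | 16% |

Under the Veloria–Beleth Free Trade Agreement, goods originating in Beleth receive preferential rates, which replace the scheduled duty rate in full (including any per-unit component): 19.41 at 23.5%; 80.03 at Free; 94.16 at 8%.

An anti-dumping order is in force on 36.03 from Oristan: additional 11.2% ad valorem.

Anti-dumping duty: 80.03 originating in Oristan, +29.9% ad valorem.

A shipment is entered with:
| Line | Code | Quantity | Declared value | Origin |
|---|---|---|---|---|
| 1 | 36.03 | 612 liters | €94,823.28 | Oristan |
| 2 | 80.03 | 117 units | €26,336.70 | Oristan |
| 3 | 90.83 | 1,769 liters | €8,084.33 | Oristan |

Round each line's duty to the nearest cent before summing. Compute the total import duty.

Line 1 (36.03, Oristan, 612 liters, €94,823.28):
Base rate for 36.03 is 4% + €1.58/liter.
Additional duty on 36.03 from Oristan: +11.2%. Applied ad valorem rate: 4% + 11.2% = 15.2%.
Duty = €94,823.28 × 15.2% + 612 × €1.58 = €15,380.10.
Line 2 (80.03, Oristan, 117 units, €26,336.70):
Base rate for 80.03 is 9%.
80.03 has an FTA preferential rate, but origin Oristan is not Beleth; base rate stands.
Additional duty on 80.03 from Oristan: +29.9%. Applied ad valorem rate: 9% + 29.9% = 38.9%.
Duty = €26,336.70 × 38.9% = €10,244.98.
Line 3 (90.83, Oristan, 1,769 liters, €8,084.33):
Base rate for 90.83 is €3.98/liter.
Duty = 1,769 × €3.98 = €7,040.62.
Total = €15,380.10 + €10,244.98 + €7,040.62 = €32,665.70.

€32,665.70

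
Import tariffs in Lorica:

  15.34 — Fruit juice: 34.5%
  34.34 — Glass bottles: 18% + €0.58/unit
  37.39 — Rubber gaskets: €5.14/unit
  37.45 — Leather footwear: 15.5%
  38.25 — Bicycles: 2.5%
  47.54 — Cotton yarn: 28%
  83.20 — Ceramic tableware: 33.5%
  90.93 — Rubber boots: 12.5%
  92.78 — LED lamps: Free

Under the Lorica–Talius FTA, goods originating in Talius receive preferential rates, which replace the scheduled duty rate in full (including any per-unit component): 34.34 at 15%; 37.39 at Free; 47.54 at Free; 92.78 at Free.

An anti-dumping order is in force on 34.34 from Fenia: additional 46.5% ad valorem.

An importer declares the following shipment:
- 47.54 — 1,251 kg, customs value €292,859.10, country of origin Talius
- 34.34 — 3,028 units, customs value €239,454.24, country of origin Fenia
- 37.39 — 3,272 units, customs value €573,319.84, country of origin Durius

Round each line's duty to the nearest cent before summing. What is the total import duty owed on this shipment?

Line 1 (47.54, Talius, 1,251 kg, €292,859.10):
Base rate for 47.54 is 28%.
Origin Talius qualifies under the Lorica–Talius agreement and 47.54 is covered: preferential rate Free applies instead.
Duty = €292,859.10 × 0% = €0.00.
Line 2 (34.34, Fenia, 3,028 units, €239,454.24):
Base rate for 34.34 is 18% + €0.58/unit.
34.34 has an FTA preferential rate, but origin Fenia is not Talius; base rate stands.
Additional duty on 34.34 from Fenia: +46.5%. Applied ad valorem rate: 18% + 46.5% = 64.5%.
Duty = €239,454.24 × 64.5% + 3,028 × €0.58 = €156,204.22.
Line 3 (37.39, Durius, 3,272 units, €573,319.84):
Base rate for 37.39 is €5.14/unit.
37.39 has an FTA preferential rate, but origin Durius is not Talius; base rate stands.
Duty = 3,272 × €5.14 = €16,818.08.
Total = €0.00 + €156,204.22 + €16,818.08 = €173,022.30.

€173,022.30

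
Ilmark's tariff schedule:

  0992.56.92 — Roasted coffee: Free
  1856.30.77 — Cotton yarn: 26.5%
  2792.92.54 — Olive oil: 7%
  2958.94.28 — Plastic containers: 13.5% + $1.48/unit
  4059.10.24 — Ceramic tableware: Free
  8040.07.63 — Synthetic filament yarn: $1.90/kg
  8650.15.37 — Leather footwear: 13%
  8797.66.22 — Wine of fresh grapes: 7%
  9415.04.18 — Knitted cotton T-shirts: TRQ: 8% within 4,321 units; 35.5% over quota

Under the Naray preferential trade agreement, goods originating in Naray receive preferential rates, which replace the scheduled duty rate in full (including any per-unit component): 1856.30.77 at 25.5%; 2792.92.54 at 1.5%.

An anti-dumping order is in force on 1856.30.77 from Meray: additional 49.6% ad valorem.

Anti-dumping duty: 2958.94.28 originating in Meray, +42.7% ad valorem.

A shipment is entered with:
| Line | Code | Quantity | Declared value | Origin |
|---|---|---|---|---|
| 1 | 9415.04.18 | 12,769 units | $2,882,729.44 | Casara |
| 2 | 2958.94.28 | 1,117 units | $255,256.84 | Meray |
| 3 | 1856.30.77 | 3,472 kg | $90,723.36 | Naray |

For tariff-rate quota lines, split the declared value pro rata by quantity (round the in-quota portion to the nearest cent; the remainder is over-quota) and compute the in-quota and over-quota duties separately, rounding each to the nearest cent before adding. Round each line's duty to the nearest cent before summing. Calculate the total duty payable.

Line 1 (9415.04.18, Casara, 12,769 units, $2,882,729.44):
Code 9415.04.18 is under a tariff-rate quota (threshold 4,321 units). In-quota: 4,321 units at 8%; over-quota: 8,448 units at 35.5%.
Pro-rata value split: in-quota = $2,882,729.44 × 4,321/12,769 = $975,508.96; over-quota = $2,882,729.44 − $975,508.96 = $1,907,220.48.
In-quota duty = $975,508.96 × 8% = $78,040.72. Over-quota duty = $1,907,220.48 × 35.5% = $677,063.27.
Line duty = $78,040.72 + $677,063.27 = $755,103.99.
Line 2 (2958.94.28, Meray, 1,117 units, $255,256.84):
Base rate for 2958.94.28 is 13.5% + $1.48/unit.
Additional duty on 2958.94.28 from Meray: +42.7%. Applied ad valorem rate: 13.5% + 42.7% = 56.2%.
Duty = $255,256.84 × 56.2% + 1,117 × $1.48 = $145,107.50.
Line 3 (1856.30.77, Naray, 3,472 kg, $90,723.36):
Base rate for 1856.30.77 is 26.5%.
Origin Naray qualifies under the Ilmark–Naray agreement and 1856.30.77 is covered: preferential rate 25.5% applies instead.
The additional-duty order on 1856.30.77 targets Meray, not Naray; it does not apply.
Duty = $90,723.36 × 25.5% = $23,134.46.
Total = $755,103.99 + $145,107.50 + $23,134.46 = $923,345.95.

$923,345.95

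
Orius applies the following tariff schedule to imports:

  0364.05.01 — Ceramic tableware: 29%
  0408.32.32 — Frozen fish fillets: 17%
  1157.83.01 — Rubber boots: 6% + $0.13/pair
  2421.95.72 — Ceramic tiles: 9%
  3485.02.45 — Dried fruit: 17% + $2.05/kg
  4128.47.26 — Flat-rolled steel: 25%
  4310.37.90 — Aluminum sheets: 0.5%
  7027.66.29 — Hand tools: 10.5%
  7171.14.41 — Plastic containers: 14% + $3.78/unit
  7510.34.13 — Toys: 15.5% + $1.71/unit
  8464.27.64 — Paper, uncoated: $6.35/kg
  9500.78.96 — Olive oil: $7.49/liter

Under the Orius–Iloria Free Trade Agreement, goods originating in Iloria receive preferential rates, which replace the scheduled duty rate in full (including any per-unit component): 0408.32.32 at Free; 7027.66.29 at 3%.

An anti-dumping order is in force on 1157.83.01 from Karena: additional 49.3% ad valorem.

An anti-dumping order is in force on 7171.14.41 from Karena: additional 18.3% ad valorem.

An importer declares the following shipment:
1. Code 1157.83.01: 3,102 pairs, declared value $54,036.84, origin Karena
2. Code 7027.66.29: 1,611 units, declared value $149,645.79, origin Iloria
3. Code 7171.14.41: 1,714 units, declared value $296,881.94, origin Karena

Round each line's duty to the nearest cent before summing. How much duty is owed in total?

$137,146.79

Line 1 (1157.83.01, Karena, 3,102 pairs, $54,036.84):
Base rate for 1157.83.01 is 6% + $0.13/pair.
Additional duty on 1157.83.01 from Karena: +49.3%. Applied ad valorem rate: 6% + 49.3% = 55.3%.
Duty = $54,036.84 × 55.3% + 3,102 × $0.13 = $30,285.63.
Line 2 (7027.66.29, Iloria, 1,611 units, $149,645.79):
Base rate for 7027.66.29 is 10.5%.
Origin Iloria qualifies under the Orius–Iloria agreement and 7027.66.29 is covered: preferential rate 3% applies instead.
Duty = $149,645.79 × 3% = $4,489.37.
Line 3 (7171.14.41, Karena, 1,714 units, $296,881.94):
Base rate for 7171.14.41 is 14% + $3.78/unit.
Additional duty on 7171.14.41 from Karena: +18.3%. Applied ad valorem rate: 14% + 18.3% = 32.3%.
Duty = $296,881.94 × 32.3% + 1,714 × $3.78 = $102,371.79.
Total = $30,285.63 + $4,489.37 + $102,371.79 = $137,146.79.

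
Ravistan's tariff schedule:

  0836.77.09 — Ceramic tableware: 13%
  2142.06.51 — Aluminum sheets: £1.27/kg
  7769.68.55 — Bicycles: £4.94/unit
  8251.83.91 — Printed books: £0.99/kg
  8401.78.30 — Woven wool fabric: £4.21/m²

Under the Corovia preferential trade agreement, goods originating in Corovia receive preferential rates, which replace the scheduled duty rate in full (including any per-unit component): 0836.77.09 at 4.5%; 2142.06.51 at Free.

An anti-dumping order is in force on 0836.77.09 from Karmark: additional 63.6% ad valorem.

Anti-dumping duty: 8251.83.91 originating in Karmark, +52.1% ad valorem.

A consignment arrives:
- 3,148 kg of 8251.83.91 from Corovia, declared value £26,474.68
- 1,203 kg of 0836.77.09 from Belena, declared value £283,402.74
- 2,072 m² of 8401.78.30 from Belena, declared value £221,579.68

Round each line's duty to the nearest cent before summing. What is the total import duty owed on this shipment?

Line 1 (8251.83.91, Corovia, 3,148 kg, £26,474.68):
Base rate for 8251.83.91 is £0.99/kg.
Origin Corovia is the FTA partner but 8251.83.91 is not on the preference list; base rate stands.
The additional-duty order on 8251.83.91 targets Karmark, not Corovia; it does not apply.
Duty = 3,148 × £0.99 = £3,116.52.
Line 2 (0836.77.09, Belena, 1,203 kg, £283,402.74):
Base rate for 0836.77.09 is 13%.
0836.77.09 has an FTA preferential rate, but origin Belena is not Corovia; base rate stands.
The additional-duty order on 0836.77.09 targets Karmark, not Belena; it does not apply.
Duty = £283,402.74 × 13% = £36,842.36.
Line 3 (8401.78.30, Belena, 2,072 m², £221,579.68):
Base rate for 8401.78.30 is £4.21/m².
Duty = 2,072 × £4.21 = £8,723.12.
Total = £3,116.52 + £36,842.36 + £8,723.12 = £48,682.00.

£48,682.00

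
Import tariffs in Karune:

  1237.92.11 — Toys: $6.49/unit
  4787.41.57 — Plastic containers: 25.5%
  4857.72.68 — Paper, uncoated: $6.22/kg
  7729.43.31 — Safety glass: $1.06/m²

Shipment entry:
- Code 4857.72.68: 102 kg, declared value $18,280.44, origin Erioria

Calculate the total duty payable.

$634.44

Line 1 (4857.72.68, Erioria, 102 kg, $18,280.44):
Base rate for 4857.72.68 is $6.22/kg.
Duty = 102 × $6.22 = $634.44.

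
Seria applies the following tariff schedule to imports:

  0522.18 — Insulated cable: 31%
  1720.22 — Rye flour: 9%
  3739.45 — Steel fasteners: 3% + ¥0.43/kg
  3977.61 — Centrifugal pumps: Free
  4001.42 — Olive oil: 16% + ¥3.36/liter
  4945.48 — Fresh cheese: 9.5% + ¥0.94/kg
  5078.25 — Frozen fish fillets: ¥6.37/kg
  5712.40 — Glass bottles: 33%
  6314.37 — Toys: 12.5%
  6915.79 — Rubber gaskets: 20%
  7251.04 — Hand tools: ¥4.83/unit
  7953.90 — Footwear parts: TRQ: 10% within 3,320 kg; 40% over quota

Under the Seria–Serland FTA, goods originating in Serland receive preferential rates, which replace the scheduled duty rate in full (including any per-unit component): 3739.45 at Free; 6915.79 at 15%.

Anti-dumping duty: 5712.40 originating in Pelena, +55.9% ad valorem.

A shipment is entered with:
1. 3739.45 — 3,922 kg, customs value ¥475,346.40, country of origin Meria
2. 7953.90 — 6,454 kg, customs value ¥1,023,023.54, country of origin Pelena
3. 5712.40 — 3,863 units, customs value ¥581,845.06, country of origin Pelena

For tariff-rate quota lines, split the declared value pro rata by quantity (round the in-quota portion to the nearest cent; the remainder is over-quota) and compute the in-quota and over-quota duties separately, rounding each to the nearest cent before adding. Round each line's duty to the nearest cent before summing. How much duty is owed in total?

Line 1 (3739.45, Meria, 3,922 kg, ¥475,346.40):
Base rate for 3739.45 is 3% + ¥0.43/kg.
3739.45 has an FTA preferential rate, but origin Meria is not Serland; base rate stands.
Duty = ¥475,346.40 × 3% + 3,922 × ¥0.43 = ¥15,946.85.
Line 2 (7953.90, Pelena, 6,454 kg, ¥1,023,023.54):
Code 7953.90 is under a tariff-rate quota (threshold 3,320 kg). In-quota: 3,320 kg at 10%; over-quota: 3,134 kg at 40%.
Pro-rata value split: in-quota = ¥1,023,023.54 × 3,320/6,454 = ¥526,253.20; over-quota = ¥1,023,023.54 − ¥526,253.20 = ¥496,770.34.
In-quota duty = ¥526,253.20 × 10% = ¥52,625.32. Over-quota duty = ¥496,770.34 × 40% = ¥198,708.14.
Line duty = ¥52,625.32 + ¥198,708.14 = ¥251,333.46.
Line 3 (5712.40, Pelena, 3,863 units, ¥581,845.06):
Base rate for 5712.40 is 33%.
Additional duty on 5712.40 from Pelena: +55.9%. Applied ad valorem rate: 33% + 55.9% = 88.9%.
Duty = ¥581,845.06 × 88.9% = ¥517,260.26.
Total = ¥15,946.85 + ¥251,333.46 + ¥517,260.26 = ¥784,540.57.

¥784,540.57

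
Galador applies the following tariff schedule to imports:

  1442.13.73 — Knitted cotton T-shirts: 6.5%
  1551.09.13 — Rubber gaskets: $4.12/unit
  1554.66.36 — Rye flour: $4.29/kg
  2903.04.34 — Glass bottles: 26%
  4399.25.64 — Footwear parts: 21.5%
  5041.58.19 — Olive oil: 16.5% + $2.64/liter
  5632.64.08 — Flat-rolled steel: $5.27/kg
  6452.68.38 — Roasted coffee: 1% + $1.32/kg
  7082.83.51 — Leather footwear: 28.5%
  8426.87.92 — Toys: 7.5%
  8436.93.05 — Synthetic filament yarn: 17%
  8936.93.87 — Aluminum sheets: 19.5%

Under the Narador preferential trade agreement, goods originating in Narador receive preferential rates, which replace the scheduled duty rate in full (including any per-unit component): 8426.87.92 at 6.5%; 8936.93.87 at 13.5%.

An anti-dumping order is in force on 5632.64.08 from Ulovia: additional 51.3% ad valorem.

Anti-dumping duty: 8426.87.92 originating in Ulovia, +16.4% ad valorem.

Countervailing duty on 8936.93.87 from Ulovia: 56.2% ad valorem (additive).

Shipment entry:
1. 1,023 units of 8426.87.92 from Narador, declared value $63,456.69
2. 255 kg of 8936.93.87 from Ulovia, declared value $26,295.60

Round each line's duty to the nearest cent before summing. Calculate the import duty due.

Line 1 (8426.87.92, Narador, 1,023 units, $63,456.69):
Base rate for 8426.87.92 is 7.5%.
Origin Narador qualifies under the Galador–Narador agreement and 8426.87.92 is covered: preferential rate 6.5% applies instead.
The additional-duty order on 8426.87.92 targets Ulovia, not Narador; it does not apply.
Duty = $63,456.69 × 6.5% = $4,124.68.
Line 2 (8936.93.87, Ulovia, 255 kg, $26,295.60):
Base rate for 8936.93.87 is 19.5%.
8936.93.87 has an FTA preferential rate, but origin Ulovia is not Narador; base rate stands.
Additional duty on 8936.93.87 from Ulovia: +56.2%. Applied ad valorem rate: 19.5% + 56.2% = 75.7%.
Duty = $26,295.60 × 75.7% = $19,905.77.
Total = $4,124.68 + $19,905.77 = $24,030.45.

$24,030.45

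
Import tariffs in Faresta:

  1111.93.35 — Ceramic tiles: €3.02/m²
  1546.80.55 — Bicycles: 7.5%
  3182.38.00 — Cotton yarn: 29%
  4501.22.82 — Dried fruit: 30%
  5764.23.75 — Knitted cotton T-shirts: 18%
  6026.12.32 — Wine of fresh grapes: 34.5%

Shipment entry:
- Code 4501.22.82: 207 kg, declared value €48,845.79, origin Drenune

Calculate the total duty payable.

€14,653.74

Line 1 (4501.22.82, Drenune, 207 kg, €48,845.79):
Base rate for 4501.22.82 is 30%.
Duty = €48,845.79 × 30% = €14,653.74.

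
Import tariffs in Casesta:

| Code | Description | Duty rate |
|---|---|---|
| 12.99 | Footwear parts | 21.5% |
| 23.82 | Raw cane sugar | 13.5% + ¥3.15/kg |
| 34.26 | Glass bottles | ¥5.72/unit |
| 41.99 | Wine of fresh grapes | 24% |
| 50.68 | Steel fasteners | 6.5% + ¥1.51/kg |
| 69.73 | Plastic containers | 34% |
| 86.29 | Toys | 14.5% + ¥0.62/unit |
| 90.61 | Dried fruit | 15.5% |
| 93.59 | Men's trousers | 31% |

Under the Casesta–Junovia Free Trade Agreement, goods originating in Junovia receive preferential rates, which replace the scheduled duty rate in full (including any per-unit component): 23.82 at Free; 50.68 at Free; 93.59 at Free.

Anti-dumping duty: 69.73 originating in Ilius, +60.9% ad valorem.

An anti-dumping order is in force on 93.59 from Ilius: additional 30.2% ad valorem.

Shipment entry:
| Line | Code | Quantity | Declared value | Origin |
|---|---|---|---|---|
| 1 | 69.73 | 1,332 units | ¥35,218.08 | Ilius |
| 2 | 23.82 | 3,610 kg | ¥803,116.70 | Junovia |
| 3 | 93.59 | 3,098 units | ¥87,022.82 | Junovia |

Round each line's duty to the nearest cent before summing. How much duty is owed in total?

¥33,421.96

Line 1 (69.73, Ilius, 1,332 units, ¥35,218.08):
Base rate for 69.73 is 34%.
Additional duty on 69.73 from Ilius: +60.9%. Applied ad valorem rate: 34% + 60.9% = 94.9%.
Duty = ¥35,218.08 × 94.9% = ¥33,421.96.
Line 2 (23.82, Junovia, 3,610 kg, ¥803,116.70):
Base rate for 23.82 is 13.5% + ¥3.15/kg.
Origin Junovia qualifies under the Casesta–Junovia agreement and 23.82 is covered: preferential rate Free applies instead.
Duty = ¥803,116.70 × 0% = ¥0.00.
Line 3 (93.59, Junovia, 3,098 units, ¥87,022.82):
Base rate for 93.59 is 31%.
Origin Junovia qualifies under the Casesta–Junovia agreement and 93.59 is covered: preferential rate Free applies instead.
The additional-duty order on 93.59 targets Ilius, not Junovia; it does not apply.
Duty = ¥87,022.82 × 0% = ¥0.00.
Total = ¥33,421.96 + ¥0.00 + ¥0.00 = ¥33,421.96.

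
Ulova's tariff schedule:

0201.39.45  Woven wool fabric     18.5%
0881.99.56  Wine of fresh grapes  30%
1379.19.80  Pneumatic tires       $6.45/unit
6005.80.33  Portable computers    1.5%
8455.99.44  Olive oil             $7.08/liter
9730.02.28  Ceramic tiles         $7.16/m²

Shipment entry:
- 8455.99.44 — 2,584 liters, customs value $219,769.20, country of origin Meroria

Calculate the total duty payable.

Line 1 (8455.99.44, Meroria, 2,584 liters, $219,769.20):
Base rate for 8455.99.44 is $7.08/liter.
Duty = 2,584 × $7.08 = $18,294.72.

$18,294.72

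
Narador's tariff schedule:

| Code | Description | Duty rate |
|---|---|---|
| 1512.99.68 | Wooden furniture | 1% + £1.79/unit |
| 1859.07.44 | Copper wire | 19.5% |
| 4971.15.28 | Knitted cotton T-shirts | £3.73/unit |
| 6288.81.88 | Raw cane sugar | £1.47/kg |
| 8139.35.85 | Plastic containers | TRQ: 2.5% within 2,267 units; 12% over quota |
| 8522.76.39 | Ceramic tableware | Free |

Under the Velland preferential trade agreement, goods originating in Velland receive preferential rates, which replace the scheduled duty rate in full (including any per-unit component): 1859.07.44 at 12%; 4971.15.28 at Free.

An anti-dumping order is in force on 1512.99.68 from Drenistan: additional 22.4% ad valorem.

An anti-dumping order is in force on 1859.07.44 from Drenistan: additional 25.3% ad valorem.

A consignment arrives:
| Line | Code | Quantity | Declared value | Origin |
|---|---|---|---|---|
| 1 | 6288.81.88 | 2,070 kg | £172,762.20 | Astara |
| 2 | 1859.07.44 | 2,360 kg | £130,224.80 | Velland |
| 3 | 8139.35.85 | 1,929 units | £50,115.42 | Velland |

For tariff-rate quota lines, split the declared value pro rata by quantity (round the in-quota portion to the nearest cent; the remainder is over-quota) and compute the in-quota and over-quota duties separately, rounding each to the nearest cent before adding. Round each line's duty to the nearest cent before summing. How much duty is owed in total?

£19,922.77

Line 1 (6288.81.88, Astara, 2,070 kg, £172,762.20):
Base rate for 6288.81.88 is £1.47/kg.
Duty = 2,070 × £1.47 = £3,042.90.
Line 2 (1859.07.44, Velland, 2,360 kg, £130,224.80):
Base rate for 1859.07.44 is 19.5%.
Origin Velland qualifies under the Narador–Velland agreement and 1859.07.44 is covered: preferential rate 12% applies instead.
The additional-duty order on 1859.07.44 targets Drenistan, not Velland; it does not apply.
Duty = £130,224.80 × 12% = £15,626.98.
Line 3 (8139.35.85, Velland, 1,929 units, £50,115.42):
Code 8139.35.85 is under a tariff-rate quota (threshold 2,267 units). Quantity 1,929 units is within the quota, so the in-quota rate 2.5% applies to the full value.
Duty = £50,115.42 × 2.5% = £1,252.89.
Total = £3,042.90 + £15,626.98 + £1,252.89 = £19,922.77.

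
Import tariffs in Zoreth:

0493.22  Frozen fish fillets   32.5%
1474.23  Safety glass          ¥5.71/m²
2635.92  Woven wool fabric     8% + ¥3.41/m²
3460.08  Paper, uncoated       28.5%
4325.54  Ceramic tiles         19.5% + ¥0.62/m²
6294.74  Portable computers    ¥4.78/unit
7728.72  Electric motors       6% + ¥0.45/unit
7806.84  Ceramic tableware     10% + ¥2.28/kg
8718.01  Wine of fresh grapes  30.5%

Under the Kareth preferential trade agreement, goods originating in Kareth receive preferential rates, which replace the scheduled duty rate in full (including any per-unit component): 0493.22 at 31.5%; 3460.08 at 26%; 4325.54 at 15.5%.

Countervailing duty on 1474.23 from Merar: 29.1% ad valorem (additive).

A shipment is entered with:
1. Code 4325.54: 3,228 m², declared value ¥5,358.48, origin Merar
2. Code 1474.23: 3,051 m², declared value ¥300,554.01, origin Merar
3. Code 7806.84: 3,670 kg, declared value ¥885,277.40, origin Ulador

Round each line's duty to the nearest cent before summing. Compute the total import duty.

¥204,824.03

Line 1 (4325.54, Merar, 3,228 m², ¥5,358.48):
Base rate for 4325.54 is 19.5% + ¥0.62/m².
4325.54 has an FTA preferential rate, but origin Merar is not Kareth; base rate stands.
Duty = ¥5,358.48 × 19.5% + 3,228 × ¥0.62 = ¥3,046.26.
Line 2 (1474.23, Merar, 3,051 m², ¥300,554.01):
Base rate for 1474.23 is ¥5.71/m².
Additional duty on 1474.23 from Merar: +29.1% ad valorem. Applied ad valorem rate = 29.1%.
Duty = ¥300,554.01 × 29.1% + 3,051 × ¥5.71 = ¥104,882.43.
Line 3 (7806.84, Ulador, 3,670 kg, ¥885,277.40):
Base rate for 7806.84 is 10% + ¥2.28/kg.
Duty = ¥885,277.40 × 10% + 3,670 × ¥2.28 = ¥96,895.34.
Total = ¥3,046.26 + ¥104,882.43 + ¥96,895.34 = ¥204,824.03.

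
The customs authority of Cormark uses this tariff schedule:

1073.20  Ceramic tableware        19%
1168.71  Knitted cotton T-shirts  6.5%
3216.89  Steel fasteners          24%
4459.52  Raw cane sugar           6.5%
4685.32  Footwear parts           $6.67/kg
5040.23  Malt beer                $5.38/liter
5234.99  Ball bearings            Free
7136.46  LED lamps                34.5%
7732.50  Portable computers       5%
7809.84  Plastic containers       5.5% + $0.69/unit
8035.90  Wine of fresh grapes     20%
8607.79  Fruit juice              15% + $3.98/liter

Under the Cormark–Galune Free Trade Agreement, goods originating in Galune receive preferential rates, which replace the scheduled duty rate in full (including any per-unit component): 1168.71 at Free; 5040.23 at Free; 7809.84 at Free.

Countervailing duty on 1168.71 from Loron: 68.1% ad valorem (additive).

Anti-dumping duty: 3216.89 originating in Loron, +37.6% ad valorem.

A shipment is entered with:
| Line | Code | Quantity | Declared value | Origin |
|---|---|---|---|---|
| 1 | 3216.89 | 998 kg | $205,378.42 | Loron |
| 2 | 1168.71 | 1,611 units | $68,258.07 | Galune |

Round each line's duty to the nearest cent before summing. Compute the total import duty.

$126,513.11

Line 1 (3216.89, Loron, 998 kg, $205,378.42):
Base rate for 3216.89 is 24%.
Additional duty on 3216.89 from Loron: +37.6%. Applied ad valorem rate: 24% + 37.6% = 61.6%.
Duty = $205,378.42 × 61.6% = $126,513.11.
Line 2 (1168.71, Galune, 1,611 units, $68,258.07):
Base rate for 1168.71 is 6.5%.
Origin Galune qualifies under the Cormark–Galune agreement and 1168.71 is covered: preferential rate Free applies instead.
The additional-duty order on 1168.71 targets Loron, not Galune; it does not apply.
Duty = $68,258.07 × 0% = $0.00.
Total = $126,513.11 + $0.00 = $126,513.11.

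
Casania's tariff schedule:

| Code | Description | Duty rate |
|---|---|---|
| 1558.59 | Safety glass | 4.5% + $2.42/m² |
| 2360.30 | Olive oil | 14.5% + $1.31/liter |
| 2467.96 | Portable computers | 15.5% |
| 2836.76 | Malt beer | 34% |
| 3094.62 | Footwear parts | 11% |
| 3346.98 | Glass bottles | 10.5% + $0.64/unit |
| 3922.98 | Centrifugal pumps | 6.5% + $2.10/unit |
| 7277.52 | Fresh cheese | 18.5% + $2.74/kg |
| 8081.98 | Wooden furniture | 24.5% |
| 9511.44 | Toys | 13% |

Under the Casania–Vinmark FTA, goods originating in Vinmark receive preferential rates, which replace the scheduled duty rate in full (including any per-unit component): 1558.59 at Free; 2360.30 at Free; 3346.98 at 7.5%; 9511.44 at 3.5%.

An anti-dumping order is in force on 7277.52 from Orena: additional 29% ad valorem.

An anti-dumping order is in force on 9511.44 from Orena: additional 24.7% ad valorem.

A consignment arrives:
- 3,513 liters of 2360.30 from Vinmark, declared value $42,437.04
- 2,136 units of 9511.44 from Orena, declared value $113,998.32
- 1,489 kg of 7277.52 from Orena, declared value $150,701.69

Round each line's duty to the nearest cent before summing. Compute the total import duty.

Line 1 (2360.30, Vinmark, 3,513 liters, $42,437.04):
Base rate for 2360.30 is 14.5% + $1.31/liter.
Origin Vinmark qualifies under the Casania–Vinmark agreement and 2360.30 is covered: preferential rate Free applies instead.
Duty = $42,437.04 × 0% = $0.00.
Line 2 (9511.44, Orena, 2,136 units, $113,998.32):
Base rate for 9511.44 is 13%.
9511.44 has an FTA preferential rate, but origin Orena is not Vinmark; base rate stands.
Additional duty on 9511.44 from Orena: +24.7%. Applied ad valorem rate: 13% + 24.7% = 37.7%.
Duty = $113,998.32 × 37.7% = $42,977.37.
Line 3 (7277.52, Orena, 1,489 kg, $150,701.69):
Base rate for 7277.52 is 18.5% + $2.74/kg.
Additional duty on 7277.52 from Orena: +29%. Applied ad valorem rate: 18.5% + 29% = 47.5%.
Duty = $150,701.69 × 47.5% + 1,489 × $2.74 = $75,663.16.
Total = $0.00 + $42,977.37 + $75,663.16 = $118,640.53.

$118,640.53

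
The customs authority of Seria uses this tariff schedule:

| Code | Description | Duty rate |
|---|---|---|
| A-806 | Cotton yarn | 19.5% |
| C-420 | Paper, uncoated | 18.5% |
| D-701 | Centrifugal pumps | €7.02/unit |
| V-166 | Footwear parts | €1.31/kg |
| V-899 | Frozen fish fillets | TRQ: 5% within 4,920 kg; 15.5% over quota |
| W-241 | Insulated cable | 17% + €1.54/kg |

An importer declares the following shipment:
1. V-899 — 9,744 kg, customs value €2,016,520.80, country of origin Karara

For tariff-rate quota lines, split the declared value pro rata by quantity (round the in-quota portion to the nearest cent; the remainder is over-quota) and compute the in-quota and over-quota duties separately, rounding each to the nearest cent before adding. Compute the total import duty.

€205,650.35

Line 1 (V-899, Karara, 9,744 kg, €2,016,520.80):
Code V-899 is under a tariff-rate quota (threshold 4,920 kg). In-quota: 4,920 kg at 5%; over-quota: 4,824 kg at 15.5%.
Pro-rata value split: in-quota = €2,016,520.80 × 4,920/9,744 = €1,018,194.00; over-quota = €2,016,520.80 − €1,018,194.00 = €998,326.80.
In-quota duty = €1,018,194.00 × 5% = €50,909.70. Over-quota duty = €998,326.80 × 15.5% = €154,740.65.
Line duty = €50,909.70 + €154,740.65 = €205,650.35.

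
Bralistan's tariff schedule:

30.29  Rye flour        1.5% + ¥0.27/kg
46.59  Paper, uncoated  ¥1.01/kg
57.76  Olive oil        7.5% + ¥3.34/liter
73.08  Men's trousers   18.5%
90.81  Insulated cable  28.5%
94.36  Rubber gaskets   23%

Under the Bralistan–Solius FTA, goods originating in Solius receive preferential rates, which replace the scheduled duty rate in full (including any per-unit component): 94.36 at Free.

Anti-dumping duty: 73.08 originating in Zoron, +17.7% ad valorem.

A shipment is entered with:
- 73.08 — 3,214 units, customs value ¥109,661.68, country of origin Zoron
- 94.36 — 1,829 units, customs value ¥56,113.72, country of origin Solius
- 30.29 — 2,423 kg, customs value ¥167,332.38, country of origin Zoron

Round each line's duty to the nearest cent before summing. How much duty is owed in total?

¥42,861.73

Line 1 (73.08, Zoron, 3,214 units, ¥109,661.68):
Base rate for 73.08 is 18.5%.
Additional duty on 73.08 from Zoron: +17.7%. Applied ad valorem rate: 18.5% + 17.7% = 36.2%.
Duty = ¥109,661.68 × 36.2% = ¥39,697.53.
Line 2 (94.36, Solius, 1,829 units, ¥56,113.72):
Base rate for 94.36 is 23%.
Origin Solius qualifies under the Bralistan–Solius agreement and 94.36 is covered: preferential rate Free applies instead.
Duty = ¥56,113.72 × 0% = ¥0.00.
Line 3 (30.29, Zoron, 2,423 kg, ¥167,332.38):
Base rate for 30.29 is 1.5% + ¥0.27/kg.
Duty = ¥167,332.38 × 1.5% + 2,423 × ¥0.27 = ¥3,164.20.
Total = ¥39,697.53 + ¥0.00 + ¥3,164.20 = ¥42,861.73.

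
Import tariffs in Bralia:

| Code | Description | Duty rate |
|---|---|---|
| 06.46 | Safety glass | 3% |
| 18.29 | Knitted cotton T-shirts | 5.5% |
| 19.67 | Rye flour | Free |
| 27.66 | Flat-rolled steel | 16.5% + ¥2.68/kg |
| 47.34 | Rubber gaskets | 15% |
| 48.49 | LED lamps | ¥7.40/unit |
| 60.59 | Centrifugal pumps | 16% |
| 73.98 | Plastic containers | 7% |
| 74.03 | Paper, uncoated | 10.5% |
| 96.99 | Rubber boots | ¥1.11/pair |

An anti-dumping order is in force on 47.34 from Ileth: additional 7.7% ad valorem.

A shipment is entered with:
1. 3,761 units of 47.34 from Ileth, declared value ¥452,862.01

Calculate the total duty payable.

Line 1 (47.34, Ileth, 3,761 units, ¥452,862.01):
Base rate for 47.34 is 15%.
Additional duty on 47.34 from Ileth: +7.7%. Applied ad valorem rate: 15% + 7.7% = 22.7%.
Duty = ¥452,862.01 × 22.7% = ¥102,799.68.

¥102,799.68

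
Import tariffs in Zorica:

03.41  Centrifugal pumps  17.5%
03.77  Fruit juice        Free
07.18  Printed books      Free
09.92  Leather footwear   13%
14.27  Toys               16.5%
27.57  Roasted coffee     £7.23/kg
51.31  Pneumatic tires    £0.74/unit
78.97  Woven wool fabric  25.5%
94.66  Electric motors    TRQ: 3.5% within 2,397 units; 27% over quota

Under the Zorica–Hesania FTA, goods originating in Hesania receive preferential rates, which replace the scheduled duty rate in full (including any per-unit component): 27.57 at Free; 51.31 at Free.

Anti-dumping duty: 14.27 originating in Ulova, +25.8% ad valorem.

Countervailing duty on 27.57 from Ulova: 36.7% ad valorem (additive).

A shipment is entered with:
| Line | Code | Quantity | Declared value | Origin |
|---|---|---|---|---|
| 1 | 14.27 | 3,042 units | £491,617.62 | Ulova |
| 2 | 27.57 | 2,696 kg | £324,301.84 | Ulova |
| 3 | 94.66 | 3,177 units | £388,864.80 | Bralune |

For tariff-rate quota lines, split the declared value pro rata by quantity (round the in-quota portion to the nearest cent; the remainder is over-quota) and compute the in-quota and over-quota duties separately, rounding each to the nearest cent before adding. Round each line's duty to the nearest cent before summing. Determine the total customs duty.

£382,511.30

Line 1 (14.27, Ulova, 3,042 units, £491,617.62):
Base rate for 14.27 is 16.5%.
Additional duty on 14.27 from Ulova: +25.8%. Applied ad valorem rate: 16.5% + 25.8% = 42.3%.
Duty = £491,617.62 × 42.3% = £207,954.25.
Line 2 (27.57, Ulova, 2,696 kg, £324,301.84):
Base rate for 27.57 is £7.23/kg.
27.57 has an FTA preferential rate, but origin Ulova is not Hesania; base rate stands.
Additional duty on 27.57 from Ulova: +36.7% ad valorem. Applied ad valorem rate = 36.7%.
Duty = £324,301.84 × 36.7% + 2,696 × £7.23 = £138,510.86.
Line 3 (94.66, Bralune, 3,177 units, £388,864.80):
Code 94.66 is under a tariff-rate quota (threshold 2,397 units). In-quota: 2,397 units at 3.5%; over-quota: 780 units at 27%.
Pro-rata value split: in-quota = £388,864.80 × 2,397/3,177 = £293,392.80; over-quota = £388,864.80 − £293,392.80 = £95,472.00.
In-quota duty = £293,392.80 × 3.5% = £10,268.75. Over-quota duty = £95,472.00 × 27% = £25,777.44.
Line duty = £10,268.75 + £25,777.44 = £36,046.19.
Total = £207,954.25 + £138,510.86 + £36,046.19 = £382,511.30.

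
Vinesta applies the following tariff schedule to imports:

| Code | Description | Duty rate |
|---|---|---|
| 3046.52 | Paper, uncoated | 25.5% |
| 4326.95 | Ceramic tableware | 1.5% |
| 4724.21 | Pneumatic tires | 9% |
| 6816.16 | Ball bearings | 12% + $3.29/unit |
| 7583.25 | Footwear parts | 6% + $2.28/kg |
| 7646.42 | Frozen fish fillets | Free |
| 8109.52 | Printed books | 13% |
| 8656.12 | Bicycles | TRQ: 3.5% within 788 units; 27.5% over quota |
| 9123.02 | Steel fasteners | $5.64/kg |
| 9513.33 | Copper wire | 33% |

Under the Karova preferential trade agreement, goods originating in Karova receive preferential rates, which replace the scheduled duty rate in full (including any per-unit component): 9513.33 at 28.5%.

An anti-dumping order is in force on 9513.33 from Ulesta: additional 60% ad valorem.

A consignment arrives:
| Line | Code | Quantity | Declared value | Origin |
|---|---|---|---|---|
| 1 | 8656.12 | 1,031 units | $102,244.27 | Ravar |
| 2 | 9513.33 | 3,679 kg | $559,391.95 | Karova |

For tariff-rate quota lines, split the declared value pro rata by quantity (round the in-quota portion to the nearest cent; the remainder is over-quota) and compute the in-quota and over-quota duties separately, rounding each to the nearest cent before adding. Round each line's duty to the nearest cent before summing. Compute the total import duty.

Line 1 (8656.12, Ravar, 1,031 units, $102,244.27):
Code 8656.12 is under a tariff-rate quota (threshold 788 units). In-quota: 788 units at 3.5%; over-quota: 243 units at 27.5%.
Pro-rata value split: in-quota = $102,244.27 × 788/1,031 = $78,145.96; over-quota = $102,244.27 − $78,145.96 = $24,098.31.
In-quota duty = $78,145.96 × 3.5% = $2,735.11. Over-quota duty = $24,098.31 × 27.5% = $6,627.04.
Line duty = $2,735.11 + $6,627.04 = $9,362.15.
Line 2 (9513.33, Karova, 3,679 kg, $559,391.95):
Base rate for 9513.33 is 33%.
Origin Karova qualifies under the Vinesta–Karova agreement and 9513.33 is covered: preferential rate 28.5% applies instead.
The additional-duty order on 9513.33 targets Ulesta, not Karova; it does not apply.
Duty = $559,391.95 × 28.5% = $159,426.71.
Total = $9,362.15 + $159,426.71 = $168,788.86.

$168,788.86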